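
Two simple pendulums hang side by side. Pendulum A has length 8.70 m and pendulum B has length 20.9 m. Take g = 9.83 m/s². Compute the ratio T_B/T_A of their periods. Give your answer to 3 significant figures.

1.55

T ∝ √L, so T_B/T_A = √(L_B/L_A) = √(20.9/8.70) = 1.55.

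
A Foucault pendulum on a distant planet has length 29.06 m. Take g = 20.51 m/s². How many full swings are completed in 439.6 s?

T = 2π√(L/g) = 2π√(29.06/20.51) = 7.4790 s.
Number of complete oscillations = ⌊439.6/7.4790⌋ = ⌊58.778⌋ = 58.

58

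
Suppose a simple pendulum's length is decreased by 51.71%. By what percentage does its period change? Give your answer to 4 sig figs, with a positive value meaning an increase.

T ∝ √L, so T'/T = √(0.48290) = 0.69491.
Percentage change in T = (0.69491 − 1) × 100% = -30.51%.

-30.51%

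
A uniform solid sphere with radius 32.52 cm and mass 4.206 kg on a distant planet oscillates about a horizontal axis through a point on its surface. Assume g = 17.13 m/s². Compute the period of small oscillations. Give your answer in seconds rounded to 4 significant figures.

I_cm = (2/5)mr² = 0.17792 kg·m². The pivot is at distance d = 0.3252 m from the centre of mass.
By the parallel-axis theorem, I = I_cm + md² = 0.17792 + 0.44481 = 0.62273 kg·m².
T = 2π√(I/(mgd)) = 2π√(0.62273/(4.206 × 17.13 × 0.3252)) = 1.024 s.

1.024 s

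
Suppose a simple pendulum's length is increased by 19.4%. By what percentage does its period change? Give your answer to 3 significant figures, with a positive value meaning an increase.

T ∝ √L, so T'/T = √(1.194) = 1.093.
Percentage change in T = (1.093 − 1) × 100% = 9.27%.

9.27%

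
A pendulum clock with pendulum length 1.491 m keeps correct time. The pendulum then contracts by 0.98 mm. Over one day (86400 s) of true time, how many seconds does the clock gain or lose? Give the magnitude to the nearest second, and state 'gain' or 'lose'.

T ∝ √L, so T'/T = √(1.49002/1.491) = 0.999671.
In 86400 s of true time the clock registers 86400/0.999671 = 86428.4 s, so it gains 28 s.

gain 28 s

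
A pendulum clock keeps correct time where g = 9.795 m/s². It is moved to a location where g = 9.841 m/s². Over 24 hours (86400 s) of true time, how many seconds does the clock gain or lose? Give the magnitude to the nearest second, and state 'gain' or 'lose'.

The clock's period scales as T ∝ 1/√g, so T'/T = √(9.795/9.841) = 0.997660.
In 86400 s of true time the clock registers 86400/0.997660 = 86602.6 s, so it gains 203 s.

gain 203 s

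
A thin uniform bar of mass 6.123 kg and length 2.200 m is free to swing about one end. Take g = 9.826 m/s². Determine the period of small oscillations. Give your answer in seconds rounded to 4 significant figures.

For a physical pendulum T = 2π√(I/(mgd)), with d = 1.1000 m from pivot to centre of mass.
I_cm = mL²/12 = 6.123 × 2.200²/12 = 2.4696 kg·m²; I = I_cm + md² = 2.4696 + 6.123 × 1.1000² = 9.8784 kg·m².
T = 2π√(9.8784/(6.123 × 9.826 × 1.1000)) = 2.427 s.

2.427 s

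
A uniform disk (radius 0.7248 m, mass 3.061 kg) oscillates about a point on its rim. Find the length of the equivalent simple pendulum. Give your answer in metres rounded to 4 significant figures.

1.087 m

The equivalent simple-pendulum length is L_eq = I/(md), where I is about the pivot and d = 0.72480 m.
I_cm = ½mR² = 0.80403 kg·m², so I = I_cm + md² = 0.80403 + 1.6081 = 2.4121 kg·m².
L_eq = 2.4121/(3.061 × 0.72480) = 1.087 m.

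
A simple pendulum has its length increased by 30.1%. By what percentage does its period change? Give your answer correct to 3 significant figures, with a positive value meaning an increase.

14.1%

T ∝ √L, so T'/T = √(1.301) = 1.141.
Percentage change in T = (1.141 − 1) × 100% = 14.1%.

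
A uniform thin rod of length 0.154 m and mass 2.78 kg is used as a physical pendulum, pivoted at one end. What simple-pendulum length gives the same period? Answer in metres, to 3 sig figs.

0.103 m

The equivalent simple-pendulum length is L_eq = I/(md), where I is about the pivot and d = 0.07700 m.
I_cm = (1/12)mL² = 0.005494 kg·m², so I = I_cm + md² = 0.005494 + 0.01648 = 0.02198 kg·m².
L_eq = 0.02198/(2.78 × 0.07700) = 0.103 m.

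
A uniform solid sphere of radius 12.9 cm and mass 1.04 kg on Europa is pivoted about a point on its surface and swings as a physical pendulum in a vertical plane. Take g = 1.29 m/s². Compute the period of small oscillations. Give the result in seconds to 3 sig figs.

I_cm = (2/5)mr² = 0.006923 kg·m². The pivot is at distance d = 0.129 m from the centre of mass.
By the parallel-axis theorem, I = I_cm + md² = 0.006923 + 0.01731 = 0.02423 kg·m².
T = 2π√(I/(mgd)) = 2π√(0.02423/(1.04 × 1.29 × 0.129)) = 2.35 s.

2.35 s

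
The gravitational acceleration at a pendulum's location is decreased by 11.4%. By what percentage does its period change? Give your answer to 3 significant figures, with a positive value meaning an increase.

T ∝ 1/√g, so T'/T = 1/√(0.8860) = 1.062.
Percentage change in T = (1.062 − 1) × 100% = 6.24%.

6.24%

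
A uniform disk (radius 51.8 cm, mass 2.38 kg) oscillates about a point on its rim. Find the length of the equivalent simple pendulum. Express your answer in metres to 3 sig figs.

0.777 m

The equivalent simple-pendulum length is L_eq = I/(md), where I is about the pivot and d = 0.5180 m.
I_cm = ½mR² = 0.3193 kg·m², so I = I_cm + md² = 0.3193 + 0.6386 = 0.9579 kg·m².
L_eq = 0.9579/(2.38 × 0.5180) = 0.777 m.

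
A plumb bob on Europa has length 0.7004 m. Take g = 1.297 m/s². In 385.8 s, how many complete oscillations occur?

T = 2π√(L/g) = 2π√(0.7004/1.297) = 4.6172 s.
Number of complete oscillations = ⌊385.8/4.6172⌋ = ⌊83.556⌋ = 83.

83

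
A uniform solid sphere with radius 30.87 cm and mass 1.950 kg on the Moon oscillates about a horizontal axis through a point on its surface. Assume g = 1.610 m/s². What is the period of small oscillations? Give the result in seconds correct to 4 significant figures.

I_cm = (2/5)mr² = 0.074331 kg·m². The pivot is at distance d = 0.3087 m from the centre of mass.
By the parallel-axis theorem, I = I_cm + md² = 0.074331 + 0.18583 = 0.26016 kg·m².
T = 2π√(I/(mgd)) = 2π√(0.26016/(1.950 × 1.610 × 0.3087)) = 3.255 s.

3.255 s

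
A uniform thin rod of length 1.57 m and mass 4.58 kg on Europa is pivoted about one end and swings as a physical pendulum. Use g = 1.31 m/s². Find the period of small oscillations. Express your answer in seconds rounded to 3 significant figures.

For a physical pendulum T = 2π√(I/(mgd)), with d = 0.7850 m from pivot to centre of mass.
I_cm = mL²/12 = 4.58 × 1.57²/12 = 0.9408 kg·m²; I = I_cm + md² = 0.9408 + 4.58 × 0.7850² = 3.763 kg·m².
T = 2π√(3.763/(4.58 × 1.31 × 0.7850)) = 5.62 s.

5.62 s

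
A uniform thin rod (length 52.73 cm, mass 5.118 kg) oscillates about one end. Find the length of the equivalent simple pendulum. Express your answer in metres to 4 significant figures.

0.3515 m

The equivalent simple-pendulum length is L_eq = I/(md), where I is about the pivot and d = 0.26365 m.
I_cm = (1/12)mL² = 0.11859 kg·m², so I = I_cm + md² = 0.11859 + 0.35576 = 0.47435 kg·m².
L_eq = 0.47435/(5.118 × 0.26365) = 0.3515 m.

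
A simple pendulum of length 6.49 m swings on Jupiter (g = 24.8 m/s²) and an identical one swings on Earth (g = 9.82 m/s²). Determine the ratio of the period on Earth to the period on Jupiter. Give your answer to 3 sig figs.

1.59

T ∝ 1/√g, so T₂/T₁ = √(g₁/g₂) = √(24.8/9.82) = 1.59.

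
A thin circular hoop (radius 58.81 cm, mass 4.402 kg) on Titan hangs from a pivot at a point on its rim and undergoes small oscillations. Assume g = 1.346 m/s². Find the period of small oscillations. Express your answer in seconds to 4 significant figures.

I_cm = mr² = 1.5225 kg·m². The pivot is at distance d = 0.5881 m from the centre of mass.
By the parallel-axis theorem, I = I_cm + md² = 1.5225 + 1.5225 = 3.0450 kg·m².
T = 2π√(I/(mgd)) = 2π√(3.0450/(4.402 × 1.346 × 0.5881)) = 5.874 s.

5.874 s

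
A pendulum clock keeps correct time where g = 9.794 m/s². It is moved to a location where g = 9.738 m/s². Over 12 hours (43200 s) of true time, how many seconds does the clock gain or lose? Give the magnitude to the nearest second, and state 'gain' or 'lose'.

The clock's period scales as T ∝ 1/√g, so T'/T = √(9.794/9.738) = 1.00287.
In 43200 s of true time the clock registers 43200/1.00287 = 43076.3 s, so it loses 124 s.

lose 124 s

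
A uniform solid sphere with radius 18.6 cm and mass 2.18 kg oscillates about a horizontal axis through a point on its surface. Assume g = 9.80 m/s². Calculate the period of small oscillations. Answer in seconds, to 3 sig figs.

I_cm = (2/5)mr² = 0.03017 kg·m². The pivot is at distance d = 0.186 m from the centre of mass.
By the parallel-axis theorem, I = I_cm + md² = 0.03017 + 0.07542 = 0.1056 kg·m².
T = 2π√(I/(mgd)) = 2π√(0.1056/(2.18 × 9.80 × 0.186)) = 1.02 s.

1.02 s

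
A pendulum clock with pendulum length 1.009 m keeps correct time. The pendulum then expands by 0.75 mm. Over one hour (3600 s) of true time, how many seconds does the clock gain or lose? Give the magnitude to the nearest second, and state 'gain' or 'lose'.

T ∝ √L, so T'/T = √(1.00975/1.009) = 1.00037.
In 3600 s of true time the clock registers 3600/1.00037 = 3598.7 s, so it loses 1 s.

lose 1 s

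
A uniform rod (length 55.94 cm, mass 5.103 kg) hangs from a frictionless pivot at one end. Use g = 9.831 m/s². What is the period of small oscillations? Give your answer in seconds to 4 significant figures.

1.224 s

For a physical pendulum T = 2π√(I/(mgd)), with d = 0.27970 m from pivot to centre of mass.
I_cm = mL²/12 = 5.103 × 0.5594²/12 = 0.13307 kg·m²; I = I_cm + md² = 0.13307 + 5.103 × 0.27970² = 0.53229 kg·m².
T = 2π√(0.53229/(5.103 × 9.831 × 0.27970)) = 1.224 s.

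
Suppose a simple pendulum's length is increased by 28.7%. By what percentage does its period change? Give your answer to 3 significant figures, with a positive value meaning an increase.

T ∝ √L, so T'/T = √(1.287) = 1.134.
Percentage change in T = (1.134 − 1) × 100% = 13.4%.

13.4%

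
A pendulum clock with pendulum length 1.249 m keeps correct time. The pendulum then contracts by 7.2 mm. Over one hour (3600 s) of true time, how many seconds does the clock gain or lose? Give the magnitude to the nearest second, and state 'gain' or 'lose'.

T ∝ √L, so T'/T = √(1.24180/1.249) = 0.997114.
In 3600 s of true time the clock registers 3600/0.997114 = 3610.4 s, so it gains 10 s.

gain 10 s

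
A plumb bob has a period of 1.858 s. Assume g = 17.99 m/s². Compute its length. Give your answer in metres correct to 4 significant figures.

1.573 m

From T = 2π√(L/g), L = gT²/(4π²) = 17.99 × 1.8580²/(4π²) = 1.573 m.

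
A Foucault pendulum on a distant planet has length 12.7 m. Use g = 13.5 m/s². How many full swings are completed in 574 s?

T = 2π√(L/g) = 2π√(12.7/13.5) = 6.094 s.
Number of complete oscillations = ⌊574/6.094⌋ = ⌊94.19⌋ = 94.

94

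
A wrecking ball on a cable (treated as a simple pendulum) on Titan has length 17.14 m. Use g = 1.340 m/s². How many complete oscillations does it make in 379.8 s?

T = 2π√(L/g) = 2π√(17.14/1.340) = 22.472 s.
Number of complete oscillations = ⌊379.8/22.472⌋ = ⌊16.901⌋ = 16.

16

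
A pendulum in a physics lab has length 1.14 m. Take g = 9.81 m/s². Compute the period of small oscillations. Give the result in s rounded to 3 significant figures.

T = 2π√(L/g) = 2π√(1.14/9.81) = 2π × 0.3409 = 2.14 s.

2.14 s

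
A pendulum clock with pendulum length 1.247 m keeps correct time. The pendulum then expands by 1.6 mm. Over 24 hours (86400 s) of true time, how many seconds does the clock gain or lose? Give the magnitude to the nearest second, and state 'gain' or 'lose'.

lose 55 s

T ∝ √L, so T'/T = √(1.24860/1.247) = 1.00064.
In 86400 s of true time the clock registers 86400/1.00064 = 86344.6 s, so it loses 55 s.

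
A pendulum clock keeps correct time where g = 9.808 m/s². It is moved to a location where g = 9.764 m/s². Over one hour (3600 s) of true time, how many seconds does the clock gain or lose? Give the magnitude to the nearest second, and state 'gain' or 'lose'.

The clock's period scales as T ∝ 1/√g, so T'/T = √(9.808/9.764) = 1.00225.
In 3600 s of true time the clock registers 3600/1.00225 = 3591.9 s, so it loses 8 s.

lose 8 s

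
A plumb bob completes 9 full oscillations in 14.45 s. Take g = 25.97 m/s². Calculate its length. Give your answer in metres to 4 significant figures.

1.696 m

T = 14.45/9 = 1.6056 s.
From T = 2π√(L/g), L = gT²/(4π²) = 25.97 × 1.6056²/(4π²) = 1.696 m.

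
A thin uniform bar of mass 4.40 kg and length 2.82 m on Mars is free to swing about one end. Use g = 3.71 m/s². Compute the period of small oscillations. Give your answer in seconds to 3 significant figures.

For a physical pendulum T = 2π√(I/(mgd)), with d = 1.410 m from pivot to centre of mass.
I_cm = mL²/12 = 4.40 × 2.82²/12 = 2.916 kg·m²; I = I_cm + md² = 2.916 + 4.40 × 1.410² = 11.66 kg·m².
T = 2π√(11.66/(4.40 × 3.71 × 1.410)) = 4.47 s.

4.47 s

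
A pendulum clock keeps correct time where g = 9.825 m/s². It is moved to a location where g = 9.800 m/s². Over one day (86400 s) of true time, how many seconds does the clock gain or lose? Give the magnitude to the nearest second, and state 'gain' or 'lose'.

lose 110 s

The clock's period scales as T ∝ 1/√g, so T'/T = √(9.825/9.800) = 1.00127.
In 86400 s of true time the clock registers 86400/1.00127 = 86290.0 s, so it loses 110 s.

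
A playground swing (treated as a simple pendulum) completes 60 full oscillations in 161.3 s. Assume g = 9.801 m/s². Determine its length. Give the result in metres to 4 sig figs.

T = 161.3/60 = 2.6883 s.
From T = 2π√(L/g), L = gT²/(4π²) = 9.801 × 2.6883²/(4π²) = 1.794 m.

1.794 m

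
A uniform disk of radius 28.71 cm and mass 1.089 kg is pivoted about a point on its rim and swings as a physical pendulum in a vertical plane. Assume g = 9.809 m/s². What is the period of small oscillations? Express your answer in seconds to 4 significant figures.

1.317 s

I_cm = ½mr² = 0.044881 kg·m². The pivot is at distance d = 0.2871 m from the centre of mass.
By the parallel-axis theorem, I = I_cm + md² = 0.044881 + 0.089762 = 0.13464 kg·m².
T = 2π√(I/(mgd)) = 2π√(0.13464/(1.089 × 9.809 × 0.2871)) = 1.317 s.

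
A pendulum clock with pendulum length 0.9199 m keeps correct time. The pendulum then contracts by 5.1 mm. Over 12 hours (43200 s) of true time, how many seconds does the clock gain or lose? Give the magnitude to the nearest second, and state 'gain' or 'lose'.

gain 120 s

T ∝ √L, so T'/T = √(0.91480/0.9199) = 0.997224.
In 43200 s of true time the clock registers 43200/0.997224 = 43320.3 s, so it gains 120 s.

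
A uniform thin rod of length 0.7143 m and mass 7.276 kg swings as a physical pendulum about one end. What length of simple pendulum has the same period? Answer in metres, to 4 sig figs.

The equivalent simple-pendulum length is L_eq = I/(md), where I is about the pivot and d = 0.35715 m.
I_cm = (1/12)mL² = 0.30937 kg·m², so I = I_cm + md² = 0.30937 + 0.92810 = 1.2375 kg·m².
L_eq = 1.2375/(7.276 × 0.35715) = 0.4762 m.

0.4762 m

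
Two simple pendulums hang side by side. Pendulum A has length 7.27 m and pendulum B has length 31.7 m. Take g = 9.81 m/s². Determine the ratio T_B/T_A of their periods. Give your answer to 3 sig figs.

T ∝ √L, so T_B/T_A = √(L_B/L_A) = √(31.7/7.27) = 2.09.

2.09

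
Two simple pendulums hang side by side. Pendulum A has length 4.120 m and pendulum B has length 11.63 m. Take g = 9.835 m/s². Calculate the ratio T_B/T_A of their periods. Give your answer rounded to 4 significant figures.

1.680

T ∝ √L, so T_B/T_A = √(L_B/L_A) = √(11.63/4.120) = 1.680.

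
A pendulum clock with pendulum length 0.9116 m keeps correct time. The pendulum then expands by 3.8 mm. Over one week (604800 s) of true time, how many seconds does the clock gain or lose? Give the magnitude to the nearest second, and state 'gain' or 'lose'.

lose 1257 s

T ∝ √L, so T'/T = √(0.91540/0.9116) = 1.00208.
In 604800 s of true time the clock registers 604800/1.00208 = 603543.4 s, so it loses 1257 s.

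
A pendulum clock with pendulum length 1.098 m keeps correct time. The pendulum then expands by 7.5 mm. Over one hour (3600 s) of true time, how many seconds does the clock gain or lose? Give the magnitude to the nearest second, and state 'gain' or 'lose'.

T ∝ √L, so T'/T = √(1.10550/1.098) = 1.00341.
In 3600 s of true time the clock registers 3600/1.00341 = 3587.8 s, so it loses 12 s.

lose 12 s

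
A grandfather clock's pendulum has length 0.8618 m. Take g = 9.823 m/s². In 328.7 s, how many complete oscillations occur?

T = 2π√(L/g) = 2π√(0.8618/9.823) = 1.8611 s.
Number of complete oscillations = ⌊328.7/1.8611⌋ = ⌊176.62⌋ = 176.

176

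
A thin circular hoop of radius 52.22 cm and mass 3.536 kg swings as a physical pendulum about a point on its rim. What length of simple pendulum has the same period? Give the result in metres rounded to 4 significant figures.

The equivalent simple-pendulum length is L_eq = I/(md), where I is about the pivot and d = 0.52220 m.
I_cm = mR² = 0.96424 kg·m², so I = I_cm + md² = 0.96424 + 0.96424 = 1.9285 kg·m².
L_eq = 1.9285/(3.536 × 0.52220) = 1.044 m.

1.044 m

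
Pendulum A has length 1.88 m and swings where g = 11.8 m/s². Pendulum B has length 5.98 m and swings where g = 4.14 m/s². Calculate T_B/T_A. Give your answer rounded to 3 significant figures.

T = 2π√(L/g), so T_B/T_A = √((L_B/g_B)/(L_A/g_A)) = √((5.98/4.14)/(1.88/11.8)) = 3.01.

3.01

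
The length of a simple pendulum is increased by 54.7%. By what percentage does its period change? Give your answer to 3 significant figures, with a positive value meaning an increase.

T ∝ √L, so T'/T = √(1.547) = 1.244.
Percentage change in T = (1.244 − 1) × 100% = 24.4%.

24.4%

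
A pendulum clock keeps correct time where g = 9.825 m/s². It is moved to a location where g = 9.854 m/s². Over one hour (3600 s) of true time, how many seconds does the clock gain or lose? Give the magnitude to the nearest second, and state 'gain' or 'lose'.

The clock's period scales as T ∝ 1/√g, so T'/T = √(9.825/9.854) = 0.998527.
In 3600 s of true time the clock registers 3600/0.998527 = 3605.3 s, so it gains 5 s.

gain 5 s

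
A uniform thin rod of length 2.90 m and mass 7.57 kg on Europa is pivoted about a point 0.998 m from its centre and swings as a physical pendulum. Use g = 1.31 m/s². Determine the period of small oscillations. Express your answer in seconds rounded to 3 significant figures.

7.16 s

For a physical pendulum T = 2π√(I/(mgd)), with d = 0.9980 m from pivot to centre of mass.
I_cm = mL²/12 = 7.57 × 2.90²/12 = 5.305 kg·m²; I = I_cm + md² = 5.305 + 7.57 × 0.9980² = 12.85 kg·m².
T = 2π√(12.85/(7.57 × 1.31 × 0.9980)) = 7.16 s.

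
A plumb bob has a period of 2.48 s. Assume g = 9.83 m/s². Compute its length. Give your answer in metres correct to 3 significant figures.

1.53 m

From T = 2π√(L/g), L = gT²/(4π²) = 9.83 × 2.480²/(4π²) = 1.53 m.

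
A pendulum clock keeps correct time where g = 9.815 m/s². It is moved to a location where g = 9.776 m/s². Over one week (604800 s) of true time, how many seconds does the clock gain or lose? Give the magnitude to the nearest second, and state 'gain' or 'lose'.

The clock's period scales as T ∝ 1/√g, so T'/T = √(9.815/9.776) = 1.00199.
In 604800 s of true time the clock registers 604800/1.00199 = 603597.2 s, so it loses 1203 s.

lose 1203 s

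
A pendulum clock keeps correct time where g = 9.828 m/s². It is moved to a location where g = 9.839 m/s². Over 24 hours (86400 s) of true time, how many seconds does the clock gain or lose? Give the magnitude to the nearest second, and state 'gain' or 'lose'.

The clock's period scales as T ∝ 1/√g, so T'/T = √(9.828/9.839) = 0.999441.
In 86400 s of true time the clock registers 86400/0.999441 = 86448.3 s, so it gains 48 s.

gain 48 s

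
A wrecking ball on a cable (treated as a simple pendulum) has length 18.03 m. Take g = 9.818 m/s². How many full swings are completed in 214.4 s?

T = 2π√(L/g) = 2π√(18.03/9.818) = 8.5146 s.
Number of complete oscillations = ⌊214.4/8.5146⌋ = ⌊25.180⌋ = 25.

25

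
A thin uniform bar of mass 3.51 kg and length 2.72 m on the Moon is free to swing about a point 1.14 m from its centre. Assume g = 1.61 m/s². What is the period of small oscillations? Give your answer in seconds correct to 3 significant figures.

For a physical pendulum T = 2π√(I/(mgd)), with d = 1.140 m from pivot to centre of mass.
I_cm = mL²/12 = 3.51 × 2.72²/12 = 2.164 kg·m²; I = I_cm + md² = 2.164 + 3.51 × 1.140² = 6.726 kg·m².
T = 2π√(6.726/(3.51 × 1.61 × 1.140)) = 6.42 s.

6.42 s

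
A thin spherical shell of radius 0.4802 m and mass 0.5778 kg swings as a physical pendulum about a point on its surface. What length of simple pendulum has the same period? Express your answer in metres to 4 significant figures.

0.8003 m

The equivalent simple-pendulum length is L_eq = I/(md), where I is about the pivot and d = 0.48020 m.
I_cm = (2/3)mR² = 0.088824 kg·m², so I = I_cm + md² = 0.088824 + 0.13324 = 0.22206 kg·m².
L_eq = 0.22206/(0.5778 × 0.48020) = 0.8003 m.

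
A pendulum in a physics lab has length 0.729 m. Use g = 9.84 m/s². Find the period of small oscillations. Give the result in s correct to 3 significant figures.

T = 2π√(L/g) = 2π√(0.729/9.84) = 2π × 0.2722 = 1.71 s.

1.71 s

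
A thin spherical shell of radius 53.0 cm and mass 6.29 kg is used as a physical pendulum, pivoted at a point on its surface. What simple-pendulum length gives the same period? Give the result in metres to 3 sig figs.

The equivalent simple-pendulum length is L_eq = I/(md), where I is about the pivot and d = 0.5300 m.
I_cm = (2/3)mR² = 1.178 kg·m², so I = I_cm + md² = 1.178 + 1.767 = 2.945 kg·m².
L_eq = 2.945/(6.29 × 0.5300) = 0.883 m.

0.883 m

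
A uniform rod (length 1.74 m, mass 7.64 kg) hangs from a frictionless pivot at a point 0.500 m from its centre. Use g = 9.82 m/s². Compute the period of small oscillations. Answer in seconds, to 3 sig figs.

2.01 s

For a physical pendulum T = 2π√(I/(mgd)), with d = 0.5000 m from pivot to centre of mass.
I_cm = mL²/12 = 7.64 × 1.74²/12 = 1.928 kg·m²; I = I_cm + md² = 1.928 + 7.64 × 0.5000² = 3.838 kg·m².
T = 2π√(3.838/(7.64 × 9.82 × 0.5000)) = 2.01 s.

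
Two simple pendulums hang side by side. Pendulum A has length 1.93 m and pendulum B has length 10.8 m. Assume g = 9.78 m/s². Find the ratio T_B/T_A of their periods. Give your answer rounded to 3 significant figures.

2.37

T ∝ √L, so T_B/T_A = √(L_B/L_A) = √(10.8/1.93) = 2.37.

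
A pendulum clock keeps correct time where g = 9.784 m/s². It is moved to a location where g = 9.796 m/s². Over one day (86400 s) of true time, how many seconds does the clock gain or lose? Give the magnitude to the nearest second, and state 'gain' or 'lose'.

gain 53 s

The clock's period scales as T ∝ 1/√g, so T'/T = √(9.784/9.796) = 0.999387.
In 86400 s of true time the clock registers 86400/0.999387 = 86453.0 s, so it gains 53 s.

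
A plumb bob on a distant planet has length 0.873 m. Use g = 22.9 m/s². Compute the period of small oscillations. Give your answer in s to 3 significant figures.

T = 2π√(L/g) = 2π√(0.873/22.9) = 2π × 0.1952 = 1.23 s.

1.23 s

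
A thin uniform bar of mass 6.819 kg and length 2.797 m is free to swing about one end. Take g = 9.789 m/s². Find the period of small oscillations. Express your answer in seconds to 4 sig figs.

2.742 s

For a physical pendulum T = 2π√(I/(mgd)), with d = 1.3985 m from pivot to centre of mass.
I_cm = mL²/12 = 6.819 × 2.797²/12 = 4.4455 kg·m²; I = I_cm + md² = 4.4455 + 6.819 × 1.3985² = 17.782 kg·m².
T = 2π√(17.782/(6.819 × 9.789 × 1.3985)) = 2.742 s.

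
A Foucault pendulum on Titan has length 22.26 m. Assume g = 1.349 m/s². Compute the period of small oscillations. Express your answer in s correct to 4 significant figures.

25.52 s

T = 2π√(L/g) = 2π√(22.26/1.349) = 2π × 4.0622 = 25.52 s.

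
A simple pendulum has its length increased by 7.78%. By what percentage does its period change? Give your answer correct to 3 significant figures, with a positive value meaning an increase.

T ∝ √L, so T'/T = √(1.078) = 1.038.
Percentage change in T = (1.038 − 1) × 100% = 3.82%.

3.82%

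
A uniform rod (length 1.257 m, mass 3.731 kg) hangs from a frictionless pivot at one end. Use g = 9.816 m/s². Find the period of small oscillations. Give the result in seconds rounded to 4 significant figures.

1.836 s

For a physical pendulum T = 2π√(I/(mgd)), with d = 0.62850 m from pivot to centre of mass.
I_cm = mL²/12 = 3.731 × 1.257²/12 = 0.49126 kg·m²; I = I_cm + md² = 0.49126 + 3.731 × 0.62850² = 1.9651 kg·m².
T = 2π√(1.9651/(3.731 × 9.816 × 0.62850)) = 1.836 s.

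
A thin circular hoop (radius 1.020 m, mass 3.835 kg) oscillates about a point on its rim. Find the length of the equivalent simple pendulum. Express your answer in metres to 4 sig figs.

2.040 m

The equivalent simple-pendulum length is L_eq = I/(md), where I is about the pivot and d = 1.0200 m.
I_cm = mR² = 3.9899 kg·m², so I = I_cm + md² = 3.9899 + 3.9899 = 7.9799 kg·m².
L_eq = 7.9799/(3.835 × 1.0200) = 2.040 m.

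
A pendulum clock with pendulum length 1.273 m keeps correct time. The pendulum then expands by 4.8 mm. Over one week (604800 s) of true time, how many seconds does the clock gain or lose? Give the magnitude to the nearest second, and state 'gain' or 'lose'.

lose 1137 s

T ∝ √L, so T'/T = √(1.27780/1.273) = 1.00188.
In 604800 s of true time the clock registers 604800/1.00188 = 603663.0 s, so it loses 1137 s.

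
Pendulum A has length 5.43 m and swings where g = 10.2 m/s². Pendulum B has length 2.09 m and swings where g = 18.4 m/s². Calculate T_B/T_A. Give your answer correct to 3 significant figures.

0.462

T = 2π√(L/g), so T_B/T_A = √((L_B/g_B)/(L_A/g_A)) = √((2.09/18.4)/(5.43/10.2)) = 0.462.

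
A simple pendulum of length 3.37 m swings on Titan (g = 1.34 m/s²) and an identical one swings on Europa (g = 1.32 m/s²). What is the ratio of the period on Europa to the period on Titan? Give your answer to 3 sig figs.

1.01

T ∝ 1/√g, so T₂/T₁ = √(g₁/g₂) = √(1.34/1.32) = 1.01.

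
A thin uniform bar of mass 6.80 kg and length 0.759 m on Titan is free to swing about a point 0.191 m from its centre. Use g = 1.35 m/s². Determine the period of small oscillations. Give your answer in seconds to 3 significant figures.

For a physical pendulum T = 2π√(I/(mgd)), with d = 0.1910 m from pivot to centre of mass.
I_cm = mL²/12 = 6.80 × 0.759²/12 = 0.3264 kg·m²; I = I_cm + md² = 0.3264 + 6.80 × 0.1910² = 0.5745 kg·m².
T = 2π√(0.5745/(6.80 × 1.35 × 0.1910)) = 3.60 s.

3.60 s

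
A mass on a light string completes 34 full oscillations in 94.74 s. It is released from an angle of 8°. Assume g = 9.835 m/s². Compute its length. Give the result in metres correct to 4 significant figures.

T = 94.74/34 = 2.7865 s.
From T = 2π√(L/g), L = gT²/(4π²) = 9.835 × 2.7865²/(4π²) = 1.934 m.

1.934 m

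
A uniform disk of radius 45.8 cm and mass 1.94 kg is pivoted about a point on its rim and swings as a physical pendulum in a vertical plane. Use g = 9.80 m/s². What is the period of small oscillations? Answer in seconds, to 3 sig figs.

1.66 s

I_cm = ½mr² = 0.2035 kg·m². The pivot is at distance d = 0.458 m from the centre of mass.
By the parallel-axis theorem, I = I_cm + md² = 0.2035 + 0.4069 = 0.6104 kg·m².
T = 2π√(I/(mgd)) = 2π√(0.6104/(1.94 × 9.80 × 0.458)) = 1.66 s.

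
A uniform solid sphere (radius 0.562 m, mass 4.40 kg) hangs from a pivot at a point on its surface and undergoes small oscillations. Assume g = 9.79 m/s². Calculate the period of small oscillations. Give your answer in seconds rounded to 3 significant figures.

1.78 s

I_cm = (2/5)mr² = 0.5559 kg·m². The pivot is at distance d = 0.562 m from the centre of mass.
By the parallel-axis theorem, I = I_cm + md² = 0.5559 + 1.390 = 1.946 kg·m².
T = 2π√(I/(mgd)) = 2π√(1.946/(4.40 × 9.79 × 0.562)) = 1.78 s.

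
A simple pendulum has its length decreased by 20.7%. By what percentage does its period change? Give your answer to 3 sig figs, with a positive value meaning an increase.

T ∝ √L, so T'/T = √(0.7930) = 0.8905.
Percentage change in T = (0.8905 − 1) × 100% = -10.9%.

-10.9%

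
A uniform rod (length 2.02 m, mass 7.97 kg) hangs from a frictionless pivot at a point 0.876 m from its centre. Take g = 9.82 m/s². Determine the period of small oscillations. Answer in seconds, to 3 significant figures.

2.25 s

For a physical pendulum T = 2π√(I/(mgd)), with d = 0.8760 m from pivot to centre of mass.
I_cm = mL²/12 = 7.97 × 2.02²/12 = 2.710 kg·m²; I = I_cm + md² = 2.710 + 7.97 × 0.8760² = 8.826 kg·m².
T = 2π√(8.826/(7.97 × 9.82 × 0.8760)) = 2.25 s.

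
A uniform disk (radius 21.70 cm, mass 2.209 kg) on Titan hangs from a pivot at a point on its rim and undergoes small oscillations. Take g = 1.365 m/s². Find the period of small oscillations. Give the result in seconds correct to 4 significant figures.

I_cm = ½mr² = 0.052010 kg·m². The pivot is at distance d = 0.2170 m from the centre of mass.
By the parallel-axis theorem, I = I_cm + md² = 0.052010 + 0.10402 = 0.15603 kg·m².
T = 2π√(I/(mgd)) = 2π√(0.15603/(2.209 × 1.365 × 0.2170)) = 3.068 s.

3.068 s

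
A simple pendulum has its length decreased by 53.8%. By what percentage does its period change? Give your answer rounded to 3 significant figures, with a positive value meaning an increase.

-32.0%

T ∝ √L, so T'/T = √(0.4620) = 0.6797.
Percentage change in T = (0.6797 − 1) × 100% = -32.0%.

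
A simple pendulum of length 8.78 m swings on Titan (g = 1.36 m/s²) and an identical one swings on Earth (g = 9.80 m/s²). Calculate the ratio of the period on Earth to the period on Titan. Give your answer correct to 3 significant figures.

T ∝ 1/√g, so T₂/T₁ = √(g₁/g₂) = √(1.36/9.80) = 0.373.

0.373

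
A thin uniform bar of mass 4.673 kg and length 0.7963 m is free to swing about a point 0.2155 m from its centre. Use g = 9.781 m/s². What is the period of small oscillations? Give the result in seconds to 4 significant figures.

For a physical pendulum T = 2π√(I/(mgd)), with d = 0.21550 m from pivot to centre of mass.
I_cm = mL²/12 = 4.673 × 0.7963²/12 = 0.24693 kg·m²; I = I_cm + md² = 0.24693 + 4.673 × 0.21550² = 0.46394 kg·m².
T = 2π√(0.46394/(4.673 × 9.781 × 0.21550)) = 1.364 s.

1.364 s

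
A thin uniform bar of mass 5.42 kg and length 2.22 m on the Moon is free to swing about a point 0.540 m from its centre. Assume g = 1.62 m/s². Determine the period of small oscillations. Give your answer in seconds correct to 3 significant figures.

5.63 s

For a physical pendulum T = 2π√(I/(mgd)), with d = 0.5400 m from pivot to centre of mass.
I_cm = mL²/12 = 5.42 × 2.22²/12 = 2.226 kg·m²; I = I_cm + md² = 2.226 + 5.42 × 0.5400² = 3.806 kg·m².
T = 2π√(3.806/(5.42 × 1.62 × 0.5400)) = 5.63 s.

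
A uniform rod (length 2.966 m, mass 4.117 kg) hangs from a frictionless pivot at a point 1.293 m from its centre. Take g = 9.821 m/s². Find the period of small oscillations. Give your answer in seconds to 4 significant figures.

2.734 s

For a physical pendulum T = 2π√(I/(mgd)), with d = 1.2930 m from pivot to centre of mass.
I_cm = mL²/12 = 4.117 × 2.966²/12 = 3.0182 kg·m²; I = I_cm + md² = 3.0182 + 4.117 × 1.2930² = 9.9012 kg·m².
T = 2π√(9.9012/(4.117 × 9.821 × 1.2930)) = 2.734 s.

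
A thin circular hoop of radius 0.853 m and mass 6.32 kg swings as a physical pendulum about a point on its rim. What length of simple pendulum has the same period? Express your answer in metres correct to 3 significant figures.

1.71 m

The equivalent simple-pendulum length is L_eq = I/(md), where I is about the pivot and d = 0.8530 m.
I_cm = mR² = 4.598 kg·m², so I = I_cm + md² = 4.598 + 4.598 = 9.197 kg·m².
L_eq = 9.197/(6.32 × 0.8530) = 1.71 m.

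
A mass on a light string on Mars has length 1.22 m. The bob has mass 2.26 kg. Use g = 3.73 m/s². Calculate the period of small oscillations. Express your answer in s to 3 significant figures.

3.59 s

T = 2π√(L/g) = 2π√(1.22/3.73) = 2π × 0.5719 = 3.59 s.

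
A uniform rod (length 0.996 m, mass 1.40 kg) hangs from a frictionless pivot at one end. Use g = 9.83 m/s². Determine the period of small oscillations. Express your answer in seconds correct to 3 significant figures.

1.63 s

For a physical pendulum T = 2π√(I/(mgd)), with d = 0.4980 m from pivot to centre of mass.
I_cm = mL²/12 = 1.40 × 0.996²/12 = 0.1157 kg·m²; I = I_cm + md² = 0.1157 + 1.40 × 0.4980² = 0.4629 kg·m².
T = 2π√(0.4629/(1.40 × 9.83 × 0.4980)) = 1.63 s.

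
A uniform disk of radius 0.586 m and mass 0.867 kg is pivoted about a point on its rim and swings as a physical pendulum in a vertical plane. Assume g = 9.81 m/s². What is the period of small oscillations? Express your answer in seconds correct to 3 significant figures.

1.88 s

I_cm = ½mr² = 0.1489 kg·m². The pivot is at distance d = 0.586 m from the centre of mass.
By the parallel-axis theorem, I = I_cm + md² = 0.1489 + 0.2977 = 0.4466 kg·m².
T = 2π√(I/(mgd)) = 2π√(0.4466/(0.867 × 9.81 × 0.586)) = 1.88 s.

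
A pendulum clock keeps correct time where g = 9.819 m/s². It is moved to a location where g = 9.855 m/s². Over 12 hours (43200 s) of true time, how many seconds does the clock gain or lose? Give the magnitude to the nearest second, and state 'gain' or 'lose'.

The clock's period scales as T ∝ 1/√g, so T'/T = √(9.819/9.855) = 0.998172.
In 43200 s of true time the clock registers 43200/0.998172 = 43279.1 s, so it gains 79 s.

gain 79 s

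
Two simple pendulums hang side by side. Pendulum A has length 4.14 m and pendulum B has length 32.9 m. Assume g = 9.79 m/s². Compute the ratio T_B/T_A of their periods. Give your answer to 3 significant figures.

2.82

T ∝ √L, so T_B/T_A = √(L_B/L_A) = √(32.9/4.14) = 2.82.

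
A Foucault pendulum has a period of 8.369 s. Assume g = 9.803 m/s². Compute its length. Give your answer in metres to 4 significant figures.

From T = 2π√(L/g), L = gT²/(4π²) = 9.803 × 8.3690²/(4π²) = 17.39 m.

17.39 m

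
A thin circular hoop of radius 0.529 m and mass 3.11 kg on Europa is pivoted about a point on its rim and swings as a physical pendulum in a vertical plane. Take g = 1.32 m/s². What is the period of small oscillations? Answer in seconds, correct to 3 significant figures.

I_cm = mr² = 0.8703 kg·m². The pivot is at distance d = 0.529 m from the centre of mass.
By the parallel-axis theorem, I = I_cm + md² = 0.8703 + 0.8703 = 1.741 kg·m².
T = 2π√(I/(mgd)) = 2π√(1.741/(3.11 × 1.32 × 0.529)) = 5.63 s.

5.63 s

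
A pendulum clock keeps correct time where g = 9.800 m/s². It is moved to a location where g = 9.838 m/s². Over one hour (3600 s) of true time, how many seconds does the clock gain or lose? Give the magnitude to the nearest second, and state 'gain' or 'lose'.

The clock's period scales as T ∝ 1/√g, so T'/T = √(9.800/9.838) = 0.998067.
In 3600 s of true time the clock registers 3600/0.998067 = 3607.0 s, so it gains 7 s.

gain 7 s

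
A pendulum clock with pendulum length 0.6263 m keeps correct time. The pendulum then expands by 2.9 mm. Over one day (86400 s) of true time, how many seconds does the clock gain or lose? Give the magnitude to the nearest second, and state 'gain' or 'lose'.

T ∝ √L, so T'/T = √(0.62920/0.6263) = 1.00231.
In 86400 s of true time the clock registers 86400/1.00231 = 86200.7 s, so it loses 199 s.

lose 199 s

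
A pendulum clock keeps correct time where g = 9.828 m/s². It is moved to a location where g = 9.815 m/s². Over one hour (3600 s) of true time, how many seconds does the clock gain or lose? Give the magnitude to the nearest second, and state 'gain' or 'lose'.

The clock's period scales as T ∝ 1/√g, so T'/T = √(9.828/9.815) = 1.00066.
In 3600 s of true time the clock registers 3600/1.00066 = 3597.6 s, so it loses 2 s.

lose 2 s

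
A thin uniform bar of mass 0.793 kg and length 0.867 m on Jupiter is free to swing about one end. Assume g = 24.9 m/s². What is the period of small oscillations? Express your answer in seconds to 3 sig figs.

0.957 s

For a physical pendulum T = 2π√(I/(mgd)), with d = 0.4335 m from pivot to centre of mass.
I_cm = mL²/12 = 0.793 × 0.867²/12 = 0.04967 kg·m²; I = I_cm + md² = 0.04967 + 0.793 × 0.4335² = 0.1987 kg·m².
T = 2π√(0.1987/(0.793 × 24.9 × 0.4335)) = 0.957 s.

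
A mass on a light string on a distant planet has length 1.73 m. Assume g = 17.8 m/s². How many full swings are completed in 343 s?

T = 2π√(L/g) = 2π√(1.73/17.8) = 1.959 s.
Number of complete oscillations = ⌊343/1.959⌋ = ⌊175.1⌋ = 175.

175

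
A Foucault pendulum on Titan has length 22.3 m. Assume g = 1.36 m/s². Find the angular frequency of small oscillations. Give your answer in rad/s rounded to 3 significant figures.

0.247 rad/s

ω = √(g/L) = √(1.36/22.3) = 0.247 rad/s.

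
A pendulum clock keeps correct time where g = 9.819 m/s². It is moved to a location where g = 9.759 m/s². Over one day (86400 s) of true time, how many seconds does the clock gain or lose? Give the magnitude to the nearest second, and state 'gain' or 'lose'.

lose 264 s

The clock's period scales as T ∝ 1/√g, so T'/T = √(9.819/9.759) = 1.00307.
In 86400 s of true time the clock registers 86400/1.00307 = 86135.6 s, so it loses 264 s.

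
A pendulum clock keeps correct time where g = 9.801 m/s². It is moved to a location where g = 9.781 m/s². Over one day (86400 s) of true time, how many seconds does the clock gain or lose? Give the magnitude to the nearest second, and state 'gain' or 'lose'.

The clock's period scales as T ∝ 1/√g, so T'/T = √(9.801/9.781) = 1.00102.
In 86400 s of true time the clock registers 86400/1.00102 = 86311.8 s, so it loses 88 s.

lose 88 s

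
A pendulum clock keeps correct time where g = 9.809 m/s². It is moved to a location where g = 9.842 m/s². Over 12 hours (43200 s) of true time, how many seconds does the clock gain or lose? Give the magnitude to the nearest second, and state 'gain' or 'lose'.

The clock's period scales as T ∝ 1/√g, so T'/T = √(9.809/9.842) = 0.998322.
In 43200 s of true time the clock registers 43200/0.998322 = 43272.6 s, so it gains 73 s.

gain 73 s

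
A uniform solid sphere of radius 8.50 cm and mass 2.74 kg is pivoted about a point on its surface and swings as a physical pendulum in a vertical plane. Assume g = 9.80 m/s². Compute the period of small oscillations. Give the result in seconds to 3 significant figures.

I_cm = (2/5)mr² = 0.007919 kg·m². The pivot is at distance d = 0.0850 m from the centre of mass.
By the parallel-axis theorem, I = I_cm + md² = 0.007919 + 0.01980 = 0.02772 kg·m².
T = 2π√(I/(mgd)) = 2π√(0.02772/(2.74 × 9.80 × 0.0850)) = 0.692 s.

0.692 s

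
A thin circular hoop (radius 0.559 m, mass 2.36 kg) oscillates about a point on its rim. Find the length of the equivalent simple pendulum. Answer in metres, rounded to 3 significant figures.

The equivalent simple-pendulum length is L_eq = I/(md), where I is about the pivot and d = 0.5590 m.
I_cm = mR² = 0.7375 kg·m², so I = I_cm + md² = 0.7375 + 0.7375 = 1.475 kg·m².
L_eq = 1.475/(2.36 × 0.5590) = 1.12 m.

1.12 m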